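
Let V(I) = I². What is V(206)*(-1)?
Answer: -42436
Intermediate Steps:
V(206)*(-1) = 206²*(-1) = 42436*(-1) = -42436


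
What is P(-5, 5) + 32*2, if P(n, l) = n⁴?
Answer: 689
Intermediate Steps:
P(-5, 5) + 32*2 = (-5)⁴ + 32*2 = 625 + 64 = 689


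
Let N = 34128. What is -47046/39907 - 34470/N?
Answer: -165621121/75663672 ≈ -2.1889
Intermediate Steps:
-47046/39907 - 34470/N = -47046/39907 - 34470/34128 = -47046*1/39907 - 34470*1/34128 = -47046/39907 - 1915/1896 = -165621121/75663672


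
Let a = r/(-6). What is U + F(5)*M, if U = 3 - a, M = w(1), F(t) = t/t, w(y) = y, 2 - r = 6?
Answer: 10/3 ≈ 3.3333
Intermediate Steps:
r = -4 (r = 2 - 1*6 = 2 - 6 = -4)
F(t) = 1
M = 1
a = 2/3 (a = -4/(-6) = -4*(-1/6) = 2/3 ≈ 0.66667)
U = 7/3 (U = 3 - 1*2/3 = 3 - 2/3 = 7/3 ≈ 2.3333)
U + F(5)*M = 7/3 + 1*1 = 7/3 + 1 = 10/3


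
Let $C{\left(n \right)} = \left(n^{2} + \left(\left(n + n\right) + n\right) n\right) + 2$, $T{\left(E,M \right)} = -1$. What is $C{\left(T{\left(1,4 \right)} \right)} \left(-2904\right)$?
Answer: $-17424$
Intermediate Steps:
$C{\left(n \right)} = 2 + 4 n^{2}$ ($C{\left(n \right)} = \left(n^{2} + \left(2 n + n\right) n\right) + 2 = \left(n^{2} + 3 n n\right) + 2 = \left(n^{2} + 3 n^{2}\right) + 2 = 4 n^{2} + 2 = 2 + 4 n^{2}$)
$C{\left(T{\left(1,4 \right)} \right)} \left(-2904\right) = \left(2 + 4 \left(-1\right)^{2}\right) \left(-2904\right) = \left(2 + 4 \cdot 1\right) \left(-2904\right) = \left(2 + 4\right) \left(-2904\right) = 6 \left(-2904\right) = -17424$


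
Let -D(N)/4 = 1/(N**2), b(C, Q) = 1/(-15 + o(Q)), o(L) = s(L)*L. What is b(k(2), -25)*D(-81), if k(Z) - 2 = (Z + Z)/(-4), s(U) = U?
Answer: -2/2001105 ≈ -9.9945e-7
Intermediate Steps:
o(L) = L**2 (o(L) = L*L = L**2)
k(Z) = 2 - Z/2 (k(Z) = 2 + (Z + Z)/(-4) = 2 + (2*Z)*(-1/4) = 2 - Z/2)
b(C, Q) = 1/(-15 + Q**2)
D(N) = -4/N**2
b(k(2), -25)*D(-81) = (-4/(-81)**2)/(-15 + (-25)**2) = (-4*1/6561)/(-15 + 625) = -4/6561/610 = (1/610)*(-4/6561) = -2/2001105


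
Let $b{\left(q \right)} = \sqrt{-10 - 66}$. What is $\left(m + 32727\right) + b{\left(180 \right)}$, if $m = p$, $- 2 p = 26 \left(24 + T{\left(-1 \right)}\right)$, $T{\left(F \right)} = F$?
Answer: $32428 + 2 i \sqrt{19} \approx 32428.0 + 8.7178 i$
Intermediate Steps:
$b{\left(q \right)} = 2 i \sqrt{19}$ ($b{\left(q \right)} = \sqrt{-76} = 2 i \sqrt{19}$)
$p = -299$ ($p = - \frac{26 \left(24 - 1\right)}{2} = - \frac{26 \cdot 23}{2} = \left(- \frac{1}{2}\right) 598 = -299$)
$m = -299$
$\left(m + 32727\right) + b{\left(180 \right)} = \left(-299 + 32727\right) + 2 i \sqrt{19} = 32428 + 2 i \sqrt{19}$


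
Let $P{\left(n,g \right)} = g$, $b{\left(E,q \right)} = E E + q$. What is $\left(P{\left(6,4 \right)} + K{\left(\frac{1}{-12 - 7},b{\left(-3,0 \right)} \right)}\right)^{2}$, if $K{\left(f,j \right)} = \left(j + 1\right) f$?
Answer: $\frac{4356}{361} \approx 12.066$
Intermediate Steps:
$b{\left(E,q \right)} = q + E^{2}$ ($b{\left(E,q \right)} = E^{2} + q = q + E^{2}$)
$K{\left(f,j \right)} = f \left(1 + j\right)$ ($K{\left(f,j \right)} = \left(1 + j\right) f = f \left(1 + j\right)$)
$\left(P{\left(6,4 \right)} + K{\left(\frac{1}{-12 - 7},b{\left(-3,0 \right)} \right)}\right)^{2} = \left(4 + \frac{1 + \left(0 + \left(-3\right)^{2}\right)}{-12 - 7}\right)^{2} = \left(4 + \frac{1 + \left(0 + 9\right)}{-19}\right)^{2} = \left(4 - \frac{1 + 9}{19}\right)^{2} = \left(4 - \frac{10}{19}\right)^{2} = \left(\frac{66}{19}\right)^{2} = \frac{4356}{361}$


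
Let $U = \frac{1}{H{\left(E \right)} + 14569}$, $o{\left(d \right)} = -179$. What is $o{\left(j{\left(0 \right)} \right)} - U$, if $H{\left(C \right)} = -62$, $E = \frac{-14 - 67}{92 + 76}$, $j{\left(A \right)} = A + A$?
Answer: $- \frac{2596754}{14507} \approx -179.0$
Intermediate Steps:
$j{\left(A \right)} = 2 A$
$E = - \frac{27}{56}$ ($E = - \frac{81}{168} = \left(-81\right) \frac{1}{168} = - \frac{27}{56} \approx -0.48214$)
$U = \frac{1}{14507}$ ($U = \frac{1}{-62 + 14569} = \frac{1}{14507} \approx 6.8932 \cdot 10^{-5}$)
$o{\left(j{\left(0 \right)} \right)} - U = -179 - \frac{1}{14507} = - \frac{2596754}{14507}$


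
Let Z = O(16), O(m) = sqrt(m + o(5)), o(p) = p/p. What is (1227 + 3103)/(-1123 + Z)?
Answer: -2431295/630556 - 2165*sqrt(17)/630556 ≈ -3.8700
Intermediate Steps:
o(p) = 1
O(m) = sqrt(1 + m) (O(m) = sqrt(m + 1) = sqrt(1 + m))
Z = sqrt(17) (Z = sqrt(1 + 16) = sqrt(17) ≈ 4.1231)
(1227 + 3103)/(-1123 + Z) = (1227 + 3103)/(-1123 + sqrt(17)) = 4330/(-1123 + sqrt(17))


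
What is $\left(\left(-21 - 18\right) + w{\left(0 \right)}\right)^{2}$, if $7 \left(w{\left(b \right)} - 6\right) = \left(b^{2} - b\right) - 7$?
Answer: $1156$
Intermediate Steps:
$w{\left(b \right)} = 5 - \frac{b}{7} + \frac{b^{2}}{7}$ ($w{\left(b \right)} = 6 + \frac{\left(b^{2} - b\right) - 7}{7} = 6 + \frac{-7 + b^{2} - b}{7} = 6 - \left(1 - \frac{b^{2}}{7} + \frac{b}{7}\right) = 5 - \frac{b}{7} + \frac{b^{2}}{7}$)
$\left(\left(-21 - 18\right) + w{\left(0 \right)}\right)^{2} = \left(\left(-21 - 18\right) + \left(5 - 0 + \frac{0^{2}}{7}\right)\right)^{2} = \left(\left(-21 - 18\right) + \left(5 + 0 + \frac{1}{7} \cdot 0\right)\right)^{2} = \left(-39 + \left(5 + 0 + 0\right)\right)^{2} = \left(-39 + 5\right)^{2} = \left(-34\right)^{2} = 1156$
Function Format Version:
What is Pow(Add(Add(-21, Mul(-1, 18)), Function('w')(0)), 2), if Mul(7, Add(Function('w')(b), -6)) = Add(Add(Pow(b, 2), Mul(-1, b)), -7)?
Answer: 1156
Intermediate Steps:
Function('w')(b) = Add(5, Mul(Rational(-1, 7), b), Mul(Rational(1, 7), Pow(b, 2))) (Function('w')(b) = Add(6, Mul(Rational(1, 7), Add(Add(Pow(b, 2), Mul(-1, b)), -7))) = Add(6, Mul(Rational(1, 7), Add(-7, Pow(b, 2), Mul(-1, b)))) = Add(6, Add(-1, Mul(Rational(-1, 7), b), Mul(Rational(1, 7), Pow(b, 2)))) = Add(5, Mul(Rational(-1, 7), b), Mul(Rational(1, 7), Pow(b, 2))))
Pow(Add(Add(-21, Mul(-1, 18)), Function('w')(0)), 2) = Pow(Add(Add(-21, Mul(-1, 18)), Add(5, Mul(Rational(-1, 7), 0), Mul(Rational(1, 7), Pow(0, 2)))), 2) = Pow(Add(Add(-21, -18), Add(5, 0, Mul(Rational(1, 7), 0))), 2) = Pow(Add(-39, Add(5, 0, 0)), 2) = Pow(Add(-39, 5), 2) = Pow(-34, 2) = 1156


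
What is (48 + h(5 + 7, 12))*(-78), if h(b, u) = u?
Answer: -4680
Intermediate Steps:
(48 + h(5 + 7, 12))*(-78) = (48 + 12)*(-78) = 60*(-78) = -4680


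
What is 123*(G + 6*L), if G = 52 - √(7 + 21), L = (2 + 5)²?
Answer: 42558 - 246*√7 ≈ 41907.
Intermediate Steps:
L = 49 (L = 7² = 49)
G = 52 - 2*√7 (G = 52 - √28 = 52 - 2*√7 ≈ 46.708)
123*(G + 6*L) = 123*((52 - 2*√7) + 6*49) = 123*((52 - 2*√7) + 294) = 123*(346 - 2*√7) = 42558 - 246*√7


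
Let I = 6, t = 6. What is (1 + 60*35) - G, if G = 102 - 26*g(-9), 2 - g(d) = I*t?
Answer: 1115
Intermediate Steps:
g(d) = -34 (g(d) = 2 - 6*6 = 2 - 1*36 = 2 - 36 = -34)
G = 986 (G = 102 - 26*(-34) = 102 + 884 = 986)
(1 + 60*35) - G = (1 + 60*35) - 1*986 = (1 + 2100) - 986 = 2101 - 986 = 1115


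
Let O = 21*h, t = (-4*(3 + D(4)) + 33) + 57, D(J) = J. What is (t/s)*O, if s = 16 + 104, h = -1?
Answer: -217/20 ≈ -10.850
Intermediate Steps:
s = 120
t = 62 (t = (-4*(3 + 4) + 33) + 57 = (-4*7 + 33) + 57 = (-28 + 33) + 57 = 5 + 57 = 62)
O = -21 (O = 21*(-1) = -21)
(t/s)*O = (62/120)*(-21) = ((1/120)*62)*(-21) = (31/60)*(-21) = -217/20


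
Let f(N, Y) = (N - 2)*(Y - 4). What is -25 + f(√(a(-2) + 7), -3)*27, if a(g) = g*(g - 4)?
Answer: 353 - 189*√19 ≈ -470.83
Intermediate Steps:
a(g) = g*(-4 + g)
f(N, Y) = (-4 + Y)*(-2 + N) (f(N, Y) = (-2 + N)*(-4 + Y) = (-4 + Y)*(-2 + N))
-25 + f(√(a(-2) + 7), -3)*27 = -25 + (8 - 4*√(-2*(-4 - 2) + 7) - 2*(-3) + √(-2*(-4 - 2) + 7)*(-3))*27 = -25 + (8 - 4*√(-2*(-6) + 7) + 6 + √(-2*(-6) + 7)*(-3))*27 = -25 + (8 - 4*√(12 + 7) + 6 + √(12 + 7)*(-3))*27 = -25 + (8 - 4*√19 + 6 + √19*(-3))*27 = -25 + (8 - 4*√19 + 6 - 3*√19)*27 = -25 + (14 - 7*√19)*27 = -25 + (378 - 189*√19) = 353 - 189*√19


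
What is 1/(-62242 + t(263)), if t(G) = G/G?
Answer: -1/62241 ≈ -1.6067e-5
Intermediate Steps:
t(G) = 1
1/(-62242 + t(263)) = 1/(-62242 + 1) = 1/(-62241) = -1/62241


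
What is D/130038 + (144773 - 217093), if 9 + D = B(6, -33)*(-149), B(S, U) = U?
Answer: -1567390542/21673 ≈ -72320.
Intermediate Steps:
D = 4908 (D = -9 - 33*(-149) = -9 + 4917 = 4908)
D/130038 + (144773 - 217093) = 4908/130038 + (144773 - 217093) = 4908*(1/130038) - 72320 = 818/21673 - 72320 = -1567390542/21673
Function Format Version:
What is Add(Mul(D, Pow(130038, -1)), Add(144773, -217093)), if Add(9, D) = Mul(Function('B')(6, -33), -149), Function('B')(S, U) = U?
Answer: Rational(-1567390542, 21673) ≈ -72320.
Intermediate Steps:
D = 4908 (D = Add(-9, Mul(-33, -149)) = Add(-9, 4917) = 4908)
Add(Mul(D, Pow(130038, -1)), Add(144773, -217093)) = Add(Mul(4908, Pow(130038, -1)), Add(144773, -217093)) = Add(Mul(4908, Rational(1, 130038)), -72320) = Add(Rational(818, 21673), -72320) = Rational(-1567390542, 21673)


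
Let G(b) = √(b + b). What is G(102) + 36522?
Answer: 36522 + 2*√51 ≈ 36536.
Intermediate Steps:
G(b) = √2*√b (G(b) = √(2*b) = √2*√b)
G(102) + 36522 = √2*√102 + 36522 = 2*√51 + 36522 = 36522 + 2*√51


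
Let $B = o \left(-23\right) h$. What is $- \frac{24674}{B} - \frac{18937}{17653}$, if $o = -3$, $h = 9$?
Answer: $- \frac{447329999}{10962513} \approx -40.805$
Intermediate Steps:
$B = 621$ ($B = \left(-3\right) \left(-23\right) 9 = 69 \cdot 9 = 621$)
$- \frac{24674}{B} - \frac{18937}{17653} = - \frac{24674}{621} - \frac{18937}{17653} = - \frac{447329999}{10962513}$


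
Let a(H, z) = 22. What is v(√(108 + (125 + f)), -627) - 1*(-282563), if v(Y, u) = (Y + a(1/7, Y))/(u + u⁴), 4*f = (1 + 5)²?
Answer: 1985010341126632/7025018637 + √2/14050037274 ≈ 2.8256e+5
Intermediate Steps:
f = 9 (f = (1 + 5)²/4 = (¼)*6² = (¼)*36 = 9)
v(Y, u) = (22 + Y)/(u + u⁴) (v(Y, u) = (Y + 22)/(u + u⁴) = (22 + Y)/(u + u⁴))
v(√(108 + (125 + f)), -627) - 1*(-282563) = (22 + √(108 + (125 + 9)))/(-627 + (-627)⁴) - 1*(-282563) = (22 + √(108 + 134))/(-627 + 154550410641) + 282563 = (22 + √242)/154550410014 + 282563 = (22 + 11*√2)/154550410014 + 282563 = (1/7025018637 + √2/14050037274) + 282563 = 1985010341126632/7025018637 + √2/14050037274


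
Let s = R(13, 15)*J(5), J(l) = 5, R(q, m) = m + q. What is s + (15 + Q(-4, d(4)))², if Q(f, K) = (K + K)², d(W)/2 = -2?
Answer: 6381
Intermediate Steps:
d(W) = -4 (d(W) = 2*(-2) = -4)
Q(f, K) = 4*K² (Q(f, K) = (2*K)² = 4*K²)
s = 140 (s = (15 + 13)*5 = 28*5 = 140)
s + (15 + Q(-4, d(4)))² = 140 + (15 + 4*(-4)²)² = 140 + (15 + 4*16)² = 140 + (15 + 64)² = 140 + 79² = 140 + 6241 = 6381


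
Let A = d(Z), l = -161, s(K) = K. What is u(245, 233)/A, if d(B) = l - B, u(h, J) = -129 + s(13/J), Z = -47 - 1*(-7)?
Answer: 30044/28193 ≈ 1.0657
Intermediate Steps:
Z = -40 (Z = -47 + 7 = -40)
u(h, J) = -129 + 13/J
d(B) = -161 - B
A = -121 (A = -161 - 1*(-40) = -161 + 40 = -121)
u(245, 233)/A = (-129 + 13/233)/(-121) = (-129 + 13*(1/233))*(-1/121) = (-129 + 13/233)*(-1/121) = -30044/233*(-1/121) = 30044/28193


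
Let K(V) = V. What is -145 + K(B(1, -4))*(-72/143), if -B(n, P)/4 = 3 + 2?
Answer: -19295/143 ≈ -134.93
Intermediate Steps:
B(n, P) = -20 (B(n, P) = -4*(3 + 2) = -4*5 = -20)
-145 + K(B(1, -4))*(-72/143) = -145 - (-1440)/143 = -145 - 20*(-72/143) = -145 + 1440/143 = -19295/143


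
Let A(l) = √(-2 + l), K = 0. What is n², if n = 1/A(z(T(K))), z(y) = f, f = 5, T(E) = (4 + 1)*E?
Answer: ⅓ ≈ 0.33333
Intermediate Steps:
T(E) = 5*E
z(y) = 5
n = √3/3 (n = 1/(√(-2 + 5)) = 1/(√3) = √3/3 ≈ 0.57735)
n² = (√3/3)² = ⅓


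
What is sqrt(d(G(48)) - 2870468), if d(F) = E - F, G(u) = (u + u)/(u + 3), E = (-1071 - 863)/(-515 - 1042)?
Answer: I*sqrt(223452575682158)/8823 ≈ 1694.2*I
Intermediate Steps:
E = 1934/1557 (E = -1934/(-1557) = -1934*(-1/1557) = 1934/1557 ≈ 1.2421)
G(u) = 2*u/(3 + u) (G(u) = (2*u)/(3 + u) = 2*u/(3 + u))
d(F) = 1934/1557 - F
sqrt(d(G(48)) - 2870468) = sqrt((1934/1557 - 2*48/(3 + 48)) - 2870468) = sqrt((1934/1557 - 2*48/51) - 2870468) = sqrt((1934/1557 - 1*32/17) - 2870468) = sqrt((1934/1557 - 32/17) - 2870468) = sqrt(-16946/26469 - 2870468) = sqrt(-75978434438/26469) = I*sqrt(223452575682158)/8823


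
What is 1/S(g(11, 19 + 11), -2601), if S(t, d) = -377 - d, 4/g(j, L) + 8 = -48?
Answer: 1/2224 ≈ 0.00044964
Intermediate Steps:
g(j, L) = -1/14 (g(j, L) = 4/(-8 - 48) = 4/(-56) = 4*(-1/56) = -1/14)
1/S(g(11, 19 + 11), -2601) = 1/(-377 - 1*(-2601)) = 1/(-377 + 2601) = 1/2224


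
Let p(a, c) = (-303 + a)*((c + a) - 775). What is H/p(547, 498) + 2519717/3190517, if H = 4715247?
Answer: 5070024889553/70063753320 ≈ 72.363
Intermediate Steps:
p(a, c) = (-303 + a)*(-775 + a + c) (p(a, c) = (-303 + a)*((a + c) - 775) = (-303 + a)*(-775 + a + c))
H/p(547, 498) + 2519717/3190517 = 4715247/(234825 + 547² - 1078*547 - 303*498 + 547*498) + 2519717/3190517 = 4715247/(234825 + 299209 - 589666 - 150894 + 272406) + 2519717*(1/3190517) = 4715247/65880 + 2519717/3190517 = 4715247*(1/65880) + 2519717/3190517 = 1571749/21960 + 2519717/3190517 = 5070024889553/70063753320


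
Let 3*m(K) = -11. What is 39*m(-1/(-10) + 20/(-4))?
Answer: -143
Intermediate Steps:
m(K) = -11/3 (m(K) = (1/3)*(-11) = -11/3)
39*m(-1/(-10) + 20/(-4)) = 39*(-11/3) = -143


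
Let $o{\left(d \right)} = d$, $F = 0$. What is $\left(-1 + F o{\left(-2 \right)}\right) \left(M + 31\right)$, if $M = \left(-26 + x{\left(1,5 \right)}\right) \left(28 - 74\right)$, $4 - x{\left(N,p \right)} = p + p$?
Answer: $-1503$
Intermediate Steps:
$x{\left(N,p \right)} = 4 - 2 p$ ($x{\left(N,p \right)} = 4 - \left(p + p\right) = 4 - 2 p$)
$M = 1472$ ($M = \left(-26 + \left(4 - 10\right)\right) \left(28 - 74\right) = \left(-26 + \left(4 - 10\right)\right) \left(-46\right) = \left(-26 - 6\right) \left(-46\right) = \left(-32\right) \left(-46\right) = 1472$)
$\left(-1 + F o{\left(-2 \right)}\right) \left(M + 31\right) = \left(-1 + 0 \left(-2\right)\right) \left(1472 + 31\right) = \left(-1 + 0\right) 1503 = \left(-1\right) 1503 = -1503$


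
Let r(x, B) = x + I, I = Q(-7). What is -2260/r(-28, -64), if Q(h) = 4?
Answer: 565/6 ≈ 94.167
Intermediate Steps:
I = 4
r(x, B) = 4 + x (r(x, B) = x + 4 = 4 + x)
-2260/r(-28, -64) = -2260/(4 - 28) = -2260/(-24) = -2260*(-1/24) = 565/6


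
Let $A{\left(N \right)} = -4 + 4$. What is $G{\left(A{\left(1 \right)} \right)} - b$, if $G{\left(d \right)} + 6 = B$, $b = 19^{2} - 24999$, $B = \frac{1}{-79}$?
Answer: $\frac{1945927}{79} \approx 24632.0$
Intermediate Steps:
$B = - \frac{1}{79} \approx -0.012658$
$b = -24638$ ($b = 361 - 24999 = -24638$)
$A{\left(N \right)} = 0$
$G{\left(d \right)} = - \frac{475}{79}$ ($G{\left(d \right)} = -6 - \frac{1}{79} = - \frac{475}{79}$)
$G{\left(A{\left(1 \right)} \right)} - b = - \frac{475}{79} - -24638 = - \frac{475}{79} + 24638 = \frac{1945927}{79}$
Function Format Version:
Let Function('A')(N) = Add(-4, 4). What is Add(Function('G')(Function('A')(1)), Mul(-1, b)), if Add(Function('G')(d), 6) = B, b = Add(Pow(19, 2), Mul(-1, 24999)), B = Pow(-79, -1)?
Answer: Rational(1945927, 79) ≈ 24632.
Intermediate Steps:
B = Rational(-1, 79) ≈ -0.012658
b = -24638 (b = Add(361, -24999) = -24638)
Function('A')(N) = 0
Function('G')(d) = Rational(-475, 79) (Function('G')(d) = Add(-6, Rational(-1, 79)) = Rational(-475, 79))
Add(Function('G')(Function('A')(1)), Mul(-1, b)) = Add(Rational(-475, 79), Mul(-1, -24638)) = Add(Rational(-475, 79), 24638) = Rational(1945927, 79)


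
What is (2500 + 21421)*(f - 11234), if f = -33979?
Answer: -1081540173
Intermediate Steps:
(2500 + 21421)*(f - 11234) = (2500 + 21421)*(-33979 - 11234) = 23921*(-45213) = -1081540173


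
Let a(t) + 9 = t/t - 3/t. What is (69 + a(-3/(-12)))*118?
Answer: 5782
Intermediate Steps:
a(t) = -8 - 3/t (a(t) = -9 + (t/t - 3/t) = -9 + (1 - 3/t) = -8 - 3/t)
(69 + a(-3/(-12)))*118 = (69 + (-8 - 3/((-3/(-12)))))*118 = (69 + (-8 - 3/((-3*(-1/12)))))*118 = (69 + (-8 - 3/1/4))*118 = (69 + (-8 - 3*4))*118 = (69 + (-8 - 12))*118 = (69 - 20)*118 = 49*118 = 5782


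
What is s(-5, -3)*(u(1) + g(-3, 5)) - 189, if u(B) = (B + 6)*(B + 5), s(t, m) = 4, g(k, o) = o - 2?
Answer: -9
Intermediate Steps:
g(k, o) = -2 + o
u(B) = (5 + B)*(6 + B) (u(B) = (6 + B)*(5 + B) = (5 + B)*(6 + B))
s(-5, -3)*(u(1) + g(-3, 5)) - 189 = 4*((30 + 1**2 + 11*1) + (-2 + 5)) - 189 = 4*((30 + 1 + 11) + 3) - 189 = 4*(42 + 3) - 189 = 4*45 - 189 = 180 - 189 = -9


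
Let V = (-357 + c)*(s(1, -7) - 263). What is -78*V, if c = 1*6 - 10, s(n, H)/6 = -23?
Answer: -11291358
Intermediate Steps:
s(n, H) = -138 (s(n, H) = 6*(-23) = -138)
c = -4 (c = 6 - 10 = -4)
V = 144761 (V = (-357 - 4)*(-138 - 263) = -361*(-401) = 144761)
-78*V = -78*144761 = -11291358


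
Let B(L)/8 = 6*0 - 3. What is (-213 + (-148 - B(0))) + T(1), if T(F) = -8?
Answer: -345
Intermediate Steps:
B(L) = -24 (B(L) = 8*(6*0 - 3) = 8*(0 - 3) = 8*(-3) = -24)
(-213 + (-148 - B(0))) + T(1) = (-213 + (-148 - 1*(-24))) - 8 = (-213 + (-148 + 24)) - 8 = (-213 - 124) - 8 = -337 - 8 = -345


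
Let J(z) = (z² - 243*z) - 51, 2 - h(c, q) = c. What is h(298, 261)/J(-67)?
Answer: -296/20719 ≈ -0.014286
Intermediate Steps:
h(c, q) = 2 - c
J(z) = -51 + z² - 243*z
h(298, 261)/J(-67) = (2 - 1*298)/(-51 + (-67)² - 243*(-67)) = (2 - 298)/(-51 + 4489 + 16281) = -296/20719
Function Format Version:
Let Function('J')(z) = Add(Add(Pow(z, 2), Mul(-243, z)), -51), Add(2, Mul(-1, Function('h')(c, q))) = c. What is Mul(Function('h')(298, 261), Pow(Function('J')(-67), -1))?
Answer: Rational(-296, 20719) ≈ -0.014286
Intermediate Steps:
Function('h')(c, q) = Add(2, Mul(-1, c))
Function('J')(z) = Add(-51, Pow(z, 2), Mul(-243, z))
Mul(Function('h')(298, 261), Pow(Function('J')(-67), -1)) = Mul(Add(2, Mul(-1, 298)), Pow(Add(-51, Pow(-67, 2), Mul(-243, -67)), -1)) = Mul(Add(2, -298), Pow(Add(-51, 4489, 16281), -1)) = Mul(-296, Pow(20719, -1)) = Mul(-296, Rational(1, 20719)) = Rational(-296, 20719)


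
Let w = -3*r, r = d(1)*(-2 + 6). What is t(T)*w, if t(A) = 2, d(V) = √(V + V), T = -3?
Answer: -24*√2 ≈ -33.941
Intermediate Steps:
d(V) = √2*√V (d(V) = √(2*V) = √2*√V)
r = 4*√2 (r = (√2*√1)*(-2 + 6) = (√2*1)*4 = √2*4 = 4*√2 ≈ 5.6569)
w = -12*√2 ≈ -16.971
t(T)*w = 2*(-12*√2) = -24*√2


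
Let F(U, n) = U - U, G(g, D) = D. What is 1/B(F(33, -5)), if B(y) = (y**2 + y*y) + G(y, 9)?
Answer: 1/9 ≈ 0.11111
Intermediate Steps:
F(U, n) = 0
B(y) = 9 + 2*y**2 (B(y) = (y**2 + y*y) + 9 = (y**2 + y**2) + 9 = 2*y**2 + 9 = 9 + 2*y**2)
1/B(F(33, -5)) = 1/(9 + 2*0**2) = 1/(9 + 2*0) = 1/(9 + 0) = 1/9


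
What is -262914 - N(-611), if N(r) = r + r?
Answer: -261692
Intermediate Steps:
N(r) = 2*r
-262914 - N(-611) = -262914 - 2*(-611) = -262914 - 1*(-1222) = -262914 + 1222 = -261692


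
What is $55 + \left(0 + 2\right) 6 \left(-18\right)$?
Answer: $-161$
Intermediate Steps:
$55 + \left(0 + 2\right) 6 \left(-18\right) = 55 + 2 \cdot 6 \left(-18\right) = 55 + 12 \left(-18\right) = 55 - 216 = -161$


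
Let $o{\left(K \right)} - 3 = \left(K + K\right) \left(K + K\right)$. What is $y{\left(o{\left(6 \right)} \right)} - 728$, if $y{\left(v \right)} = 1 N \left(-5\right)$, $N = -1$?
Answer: $-723$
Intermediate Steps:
$o{\left(K \right)} = 3 + 4 K^{2}$ ($o{\left(K \right)} = 3 + \left(K + K\right) \left(K + K\right) = 3 + 2 K 2 K = 3 + 4 K^{2}$)
$y{\left(v \right)} = 5$ ($y{\left(v \right)} = 1 \left(-1\right) \left(-5\right) = \left(-1\right) \left(-5\right) = 5$)
$y{\left(o{\left(6 \right)} \right)} - 728 = 5 - 728 = -723$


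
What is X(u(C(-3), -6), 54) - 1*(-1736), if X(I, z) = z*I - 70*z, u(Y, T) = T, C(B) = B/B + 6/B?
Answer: -2368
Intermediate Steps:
C(B) = 1 + 6/B
X(I, z) = -70*z + I*z (X(I, z) = I*z - 70*z = -70*z + I*z)
X(u(C(-3), -6), 54) - 1*(-1736) = 54*(-70 - 6) - 1*(-1736) = 54*(-76) + 1736 = -4104 + 1736 = -2368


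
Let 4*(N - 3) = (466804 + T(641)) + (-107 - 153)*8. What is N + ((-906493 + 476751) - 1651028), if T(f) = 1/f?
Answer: -5037198503/2564 ≈ -1.9646e+6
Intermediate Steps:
N = 297895777/2564 (N = 3 + ((466804 + 1/641) + (-107 - 153)*8)/4 = 3 + ((466804 + 1/641) - 260*8)/4 = 3 + (299221365/641 - 2080)/4 = 3 + (1/4)*(297888085/641) = 3 + 297888085/2564 = 297895777/2564 ≈ 1.1618e+5)
N + ((-906493 + 476751) - 1651028) = 297895777/2564 + ((-906493 + 476751) - 1651028) = 297895777/2564 + (-429742 - 1651028) = 297895777/2564 - 2080770 = -5037198503/2564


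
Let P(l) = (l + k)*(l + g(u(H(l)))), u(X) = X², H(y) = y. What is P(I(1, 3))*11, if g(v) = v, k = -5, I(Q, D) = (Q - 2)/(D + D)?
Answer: 1705/216 ≈ 7.8935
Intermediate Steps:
I(Q, D) = (-2 + Q)/(2*D) (I(Q, D) = (-2 + Q)/((2*D)) = (-2 + Q)*(1/(2*D)) = (-2 + Q)/(2*D))
P(l) = (-5 + l)*(l + l²) (P(l) = (l - 5)*(l + l²) = (-5 + l)*(l + l²))
P(I(1, 3))*11 = (((½)*(-2 + 1)/3)*(-5 + ((½)*(-2 + 1)/3)² - 2*(-2 + 1)/3))*11 = (((½)*(⅓)*(-1))*(-5 + ((½)*(⅓)*(-1))² - 2*(-1)/3))*11 = -(-5 + (-⅙)² - 4*(-⅙))/6*11 = -(-5 + 1/36 + ⅔)/6*11 = -⅙*(-155/36)*11 = (155/216)*11 = 1705/216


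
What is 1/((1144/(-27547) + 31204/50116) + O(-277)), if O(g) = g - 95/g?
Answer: -7354059427/2030278819475 ≈ -0.0036222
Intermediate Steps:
1/((1144/(-27547) + 31204/50116) + O(-277)) = 1/((1144/(-27547) + 31204/50116) + (-277 - 95/(-277))) = 1/((1144*(-1/27547) + 31204*(1/50116)) + (-277 - 95*(-1/277))) = 1/((-88/2119 + 7801/12529) + (-277 + 95/277)) = 1/(15427767/26548951 - 76634/277) = 1/(-2030278819475/7354059427) = -7354059427/2030278819475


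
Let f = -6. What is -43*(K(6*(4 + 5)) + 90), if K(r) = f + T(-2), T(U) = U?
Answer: -3526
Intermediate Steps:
K(r) = -8 (K(r) = -6 - 2 = -8)
-43*(K(6*(4 + 5)) + 90) = -43*(-8 + 90) = -43*82 = -3526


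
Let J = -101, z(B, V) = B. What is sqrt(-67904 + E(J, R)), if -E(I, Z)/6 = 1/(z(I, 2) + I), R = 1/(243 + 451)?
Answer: I*sqrt(692688401)/101 ≈ 260.58*I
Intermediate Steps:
R = 1/694 ≈ 0.0014409
E(I, Z) = -3/I (E(I, Z) = -6/(I + I) = -6*1/(2*I) = -3/I)
sqrt(-67904 + E(J, R)) = sqrt(-67904 - 3/(-101)) = sqrt(-67904 - 3*(-1/101)) = sqrt(-67904 + 3/101) = sqrt(-6858301/101) = I*sqrt(692688401)/101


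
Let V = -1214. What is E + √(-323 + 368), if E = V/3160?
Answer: -607/1580 + 3*√5 ≈ 6.3240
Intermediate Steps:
E = -607/1580 (E = -1214/3160 = -1214*1/3160 = -607/1580 ≈ -0.38418)
E + √(-323 + 368) = -607/1580 + √(-323 + 368) = -607/1580 + √45 = -607/1580 + 3*√5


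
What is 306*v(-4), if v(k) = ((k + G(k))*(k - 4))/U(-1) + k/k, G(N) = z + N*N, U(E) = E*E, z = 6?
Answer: -43758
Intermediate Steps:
U(E) = E²
G(N) = 6 + N² (G(N) = 6 + N*N = 6 + N²)
v(k) = 1 + (-4 + k)*(6 + k + k²) (v(k) = ((k + (6 + k²))*(k - 4))/((-1)²) + k/k = ((6 + k + k²)*(-4 + k))/1 + 1 = ((-4 + k)*(6 + k + k²))*1 + 1 = (-4 + k)*(6 + k + k²) + 1 = 1 + (-4 + k)*(6 + k + k²))
306*v(-4) = 306*(-23 + (-4)³ - 3*(-4)² + 2*(-4)) = 306*(-23 - 64 - 3*16 - 8) = 306*(-23 - 64 - 48 - 8) = 306*(-143) = -43758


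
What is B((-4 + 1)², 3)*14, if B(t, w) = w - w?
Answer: 0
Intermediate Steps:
B(t, w) = 0
B((-4 + 1)², 3)*14 = 0*14 = 0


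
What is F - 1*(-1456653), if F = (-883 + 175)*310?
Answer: 1237173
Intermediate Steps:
F = -219480 (F = -708*310 = -219480)
F - 1*(-1456653) = -219480 - 1*(-1456653) = -219480 + 1456653 = 1237173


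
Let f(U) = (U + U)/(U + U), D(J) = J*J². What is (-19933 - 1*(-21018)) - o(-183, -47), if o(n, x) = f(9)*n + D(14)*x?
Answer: 130236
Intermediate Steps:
D(J) = J³
f(U) = 1 (f(U) = (2*U)/((2*U)) = (2*U)*(1/(2*U)) = 1)
o(n, x) = n + 2744*x (o(n, x) = 1*n + 14³*x = n + 2744*x)
(-19933 - 1*(-21018)) - o(-183, -47) = (-19933 - 1*(-21018)) - (-183 + 2744*(-47)) = (-19933 + 21018) - (-183 - 128968) = 1085 - 1*(-129151) = 1085 + 129151 = 130236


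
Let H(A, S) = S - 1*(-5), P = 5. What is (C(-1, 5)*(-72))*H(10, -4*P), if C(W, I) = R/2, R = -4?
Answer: -2160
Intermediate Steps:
C(W, I) = -2 (C(W, I) = -4/2 = -4*½ = -2)
H(A, S) = 5 + S (H(A, S) = S + 5 = 5 + S)
(C(-1, 5)*(-72))*H(10, -4*P) = (-2*(-72))*(5 - 4*5) = 144*(5 - 20) = 144*(-15) = -2160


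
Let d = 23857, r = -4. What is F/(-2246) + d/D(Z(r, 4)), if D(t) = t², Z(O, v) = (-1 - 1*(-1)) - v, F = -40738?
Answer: 27117315/17968 ≈ 1509.2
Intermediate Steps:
Z(O, v) = -v (Z(O, v) = (-1 + 1) - v = 0 - v = -v)
F/(-2246) + d/D(Z(r, 4)) = -40738/(-2246) + 23857/((-1*4)²) = -40738*(-1/2246) + 23857/((-4)²) = 20369/1123 + 23857/16 = 27117315/17968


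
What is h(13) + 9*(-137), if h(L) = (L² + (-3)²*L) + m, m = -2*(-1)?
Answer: -945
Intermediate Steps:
m = 2
h(L) = 2 + L² + 9*L (h(L) = (L² + (-3)²*L) + 2 = (L² + 9*L) + 2 = 2 + L² + 9*L)
h(13) + 9*(-137) = (2 + 13² + 9*13) + 9*(-137) = (2 + 169 + 117) - 1233 = 288 - 1233 = -945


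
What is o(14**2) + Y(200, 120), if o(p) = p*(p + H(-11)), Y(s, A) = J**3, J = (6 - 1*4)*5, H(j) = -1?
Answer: 39220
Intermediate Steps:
J = 10 (J = (6 - 4)*5 = 2*5 = 10)
Y(s, A) = 1000 (Y(s, A) = 10**3 = 1000)
o(p) = p*(-1 + p) (o(p) = p*(p - 1) = p*(-1 + p))
o(14**2) + Y(200, 120) = 14**2*(-1 + 14**2) + 1000 = 196*(-1 + 196) + 1000 = 196*195 + 1000 = 38220 + 1000 = 39220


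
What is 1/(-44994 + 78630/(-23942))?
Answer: -11971/538662489 ≈ -2.2224e-5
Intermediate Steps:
1/(-44994 + 78630/(-23942)) = 1/(-44994 + 78630*(-1/23942)) = 1/(-44994 - 39315/11971) = 1/(-538662489/11971) = -11971/538662489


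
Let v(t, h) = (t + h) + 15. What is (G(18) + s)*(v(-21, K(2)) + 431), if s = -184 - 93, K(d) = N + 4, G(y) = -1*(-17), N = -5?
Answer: -110240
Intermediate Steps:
G(y) = 17
K(d) = -1 (K(d) = -5 + 4 = -1)
v(t, h) = 15 + h + t (v(t, h) = (h + t) + 15 = 15 + h + t)
s = -277
(G(18) + s)*(v(-21, K(2)) + 431) = (17 - 277)*((15 - 1 - 21) + 431) = -260*(-7 + 431) = -260*424 = -110240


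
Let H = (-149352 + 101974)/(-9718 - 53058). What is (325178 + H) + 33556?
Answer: 11259966481/31388 ≈ 3.5874e+5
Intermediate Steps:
H = 23689/31388 (H = -47378/(-62776) = -47378*(-1/62776) = 23689/31388 ≈ 0.75471)
(325178 + H) + 33556 = (325178 + 23689/31388) + 33556 = 10206710753/31388 + 33556 = 11259966481/31388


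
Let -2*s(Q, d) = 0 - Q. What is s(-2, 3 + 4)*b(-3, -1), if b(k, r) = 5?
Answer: -5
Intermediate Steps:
s(Q, d) = Q/2 (s(Q, d) = -(0 - Q)/2 = -(-1)*Q/2 = Q/2)
s(-2, 3 + 4)*b(-3, -1) = ((½)*(-2))*5 = -1*5 = -5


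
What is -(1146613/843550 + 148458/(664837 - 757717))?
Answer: 312238841/1305815400 ≈ 0.23911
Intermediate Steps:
-(1146613/843550 + 148458/(664837 - 757717)) = -(1146613*(1/843550) + 148458/(-92880)) = -(1146613/843550 + 148458*(-1/92880)) = -(1146613/843550 - 24743/15480) = -1*(-312238841/1305815400) = 312238841/1305815400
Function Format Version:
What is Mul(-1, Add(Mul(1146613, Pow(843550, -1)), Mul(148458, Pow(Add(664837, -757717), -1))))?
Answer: Rational(312238841, 1305815400) ≈ 0.23911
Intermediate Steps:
Mul(-1, Add(Mul(1146613, Pow(843550, -1)), Mul(148458, Pow(Add(664837, -757717), -1)))) = Mul(-1, Add(Mul(1146613, Rational(1, 843550)), Mul(148458, Pow(-92880, -1)))) = Mul(-1, Add(Rational(1146613, 843550), Mul(148458, Rational(-1, 92880)))) = Mul(-1, Add(Rational(1146613, 843550), Rational(-24743, 15480))) = Mul(-1, Rational(-312238841, 1305815400)) = Rational(312238841, 1305815400)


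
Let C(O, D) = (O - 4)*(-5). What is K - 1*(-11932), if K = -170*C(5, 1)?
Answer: 12782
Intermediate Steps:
C(O, D) = 20 - 5*O (C(O, D) = (-4 + O)*(-5) = 20 - 5*O)
K = 850 (K = -170*(20 - 5*5) = -170*(20 - 25) = -170*(-5) = 850)
K - 1*(-11932) = 850 - 1*(-11932) = 850 + 11932 = 12782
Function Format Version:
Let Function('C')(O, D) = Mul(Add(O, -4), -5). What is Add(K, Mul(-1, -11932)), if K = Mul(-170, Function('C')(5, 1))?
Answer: 12782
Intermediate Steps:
Function('C')(O, D) = Add(20, Mul(-5, O)) (Function('C')(O, D) = Mul(Add(-4, O), -5) = Add(20, Mul(-5, O)))
K = 850 (K = Mul(-170, Add(20, Mul(-5, 5))) = Mul(-170, Add(20, -25)) = Mul(-170, -5) = 850)
Add(K, Mul(-1, -11932)) = Add(850, Mul(-1, -11932)) = Add(850, 11932) = 12782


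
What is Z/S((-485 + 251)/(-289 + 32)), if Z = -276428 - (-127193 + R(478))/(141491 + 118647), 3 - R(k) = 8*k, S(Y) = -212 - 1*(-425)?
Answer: -11984882675/9234899 ≈ -1297.8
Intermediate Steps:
S(Y) = 213 (S(Y) = -212 + 425 = 213)
R(k) = 3 - 8*k
Z = -35954648025/130069 (Z = -276428 - (-127193 + (3 - 8*478))/(141491 + 118647) = -276428 - (-127193 + (3 - 3824))/260138 = -276428 - (-127193 - 3821)/260138 = -276428 - (-131014)/260138 = -276428 - 1*(-65507/130069) = -276428 + 65507/130069 = -35954648025/130069 ≈ -2.7643e+5)
Z/S((-485 + 251)/(-289 + 32)) = -35954648025/130069/213 = -35954648025/130069*1/213 = -11984882675/9234899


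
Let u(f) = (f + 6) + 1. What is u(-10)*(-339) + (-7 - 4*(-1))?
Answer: 1014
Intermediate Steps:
u(f) = 7 + f (u(f) = (6 + f) + 1 = 7 + f)
u(-10)*(-339) + (-7 - 4*(-1)) = (7 - 10)*(-339) + (-7 - 4*(-1)) = -3*(-339) + (-7 + 4) = 1017 - 3 = 1014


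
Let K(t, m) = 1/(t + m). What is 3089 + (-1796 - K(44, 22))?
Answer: 85337/66 ≈ 1293.0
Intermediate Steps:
K(t, m) = 1/(m + t)
3089 + (-1796 - K(44, 22)) = 3089 + (-1796 - 1/(22 + 44)) = 3089 + (-1796 - 1/66) = 3089 - 118537/66 = 85337/66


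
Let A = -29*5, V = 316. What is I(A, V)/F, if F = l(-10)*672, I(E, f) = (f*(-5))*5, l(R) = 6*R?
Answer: 395/2016 ≈ 0.19593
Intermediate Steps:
A = -145
I(E, f) = -25*f (I(E, f) = -5*f*5 = -25*f)
F = -40320 (F = (6*(-10))*672 = -60*672 = -40320)
I(A, V)/F = -25*316/(-40320) = -7900*(-1/40320) = 395/2016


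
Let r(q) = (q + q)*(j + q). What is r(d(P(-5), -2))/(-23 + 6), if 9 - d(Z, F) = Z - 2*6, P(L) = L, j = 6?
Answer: -1664/17 ≈ -97.882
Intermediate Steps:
d(Z, F) = 21 - Z (d(Z, F) = 9 - (Z - 2*6) = 9 - (Z - 12) = 9 - (-12 + Z) = 9 + (12 - Z) = 21 - Z)
r(q) = 2*q*(6 + q) (r(q) = (q + q)*(6 + q) = (2*q)*(6 + q) = 2*q*(6 + q))
r(d(P(-5), -2))/(-23 + 6) = (2*(21 - 1*(-5))*(6 + (21 - 1*(-5))))/(-23 + 6) = (2*(21 + 5)*(6 + (21 + 5)))/(-17) = (2*26*(6 + 26))*(-1/17) = (2*26*32)*(-1/17) = 1664*(-1/17) = -1664/17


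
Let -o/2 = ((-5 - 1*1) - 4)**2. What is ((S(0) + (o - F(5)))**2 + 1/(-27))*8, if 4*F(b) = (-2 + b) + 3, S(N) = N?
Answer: 8770078/27 ≈ 3.2482e+5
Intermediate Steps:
F(b) = 1/4 + b/4 (F(b) = ((-2 + b) + 3)/4 = (1 + b)/4 = 1/4 + b/4)
o = -200 (o = -2*((-5 - 1*1) - 4)**2 = -2*((-5 - 1) - 4)**2 = -2*(-6 - 4)**2 = -2*(-10)**2 = -2*100 = -200)
((S(0) + (o - F(5)))**2 + 1/(-27))*8 = ((0 + (-200 - (1/4 + (1/4)*5)))**2 + 1/(-27))*8 = ((0 + (-200 - (1/4 + 5/4)))**2 - 1/27)*8 = ((0 + (-200 - 1*3/2))**2 - 1/27)*8 = ((0 + (-200 - 3/2))**2 - 1/27)*8 = ((0 - 403/2)**2 - 1/27)*8 = ((-403/2)**2 - 1/27)*8 = (162409/4 - 1/27)*8 = (4385039/108)*8 = 8770078/27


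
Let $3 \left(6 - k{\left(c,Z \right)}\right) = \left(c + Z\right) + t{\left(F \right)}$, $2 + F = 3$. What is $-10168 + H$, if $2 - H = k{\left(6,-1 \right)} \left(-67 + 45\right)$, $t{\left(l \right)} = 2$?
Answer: $- \frac{30256}{3} \approx -10085.0$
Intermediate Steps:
$F = 1$ ($F = -2 + 3 = 1$)
$k{\left(c,Z \right)} = \frac{16}{3} - \frac{Z}{3} - \frac{c}{3}$ ($k{\left(c,Z \right)} = 6 - \frac{\left(c + Z\right) + 2}{3} = 6 - \frac{\left(Z + c\right) + 2}{3} = 6 - \frac{2 + Z + c}{3} = 6 - \left(\frac{2}{3} + \frac{Z}{3} + \frac{c}{3}\right) = \frac{16}{3} - \frac{Z}{3} - \frac{c}{3}$)
$H = \frac{248}{3}$ ($H = 2 - \left(\frac{16}{3} - - \frac{1}{3} - 2\right) \left(-67 + 45\right) = 2 - \left(\frac{16}{3} + \frac{1}{3} - 2\right) \left(-22\right) = 2 - \frac{11}{3} \left(-22\right) = 2 - - \frac{242}{3} = 2 + \frac{242}{3} = \frac{248}{3} \approx 82.667$)
$-10168 + H = -10168 + \frac{248}{3} = - \frac{30256}{3}$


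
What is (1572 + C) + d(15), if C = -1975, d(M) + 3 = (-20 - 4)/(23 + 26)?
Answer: -19918/49 ≈ -406.49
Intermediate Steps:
d(M) = -171/49 (d(M) = -3 + (-20 - 4)/(23 + 26) = -3 - 24/49 = -171/49)
(1572 + C) + d(15) = (1572 - 1975) - 171/49 = -403 - 171/49 = -19918/49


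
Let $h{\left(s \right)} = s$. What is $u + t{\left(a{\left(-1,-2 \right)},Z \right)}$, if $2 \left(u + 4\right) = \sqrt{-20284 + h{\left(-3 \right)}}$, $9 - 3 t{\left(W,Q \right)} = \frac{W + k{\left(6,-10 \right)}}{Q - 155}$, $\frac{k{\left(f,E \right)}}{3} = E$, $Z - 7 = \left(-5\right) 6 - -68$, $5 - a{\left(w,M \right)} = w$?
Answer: $- \frac{59}{55} + \frac{i \sqrt{20287}}{2} \approx -1.0727 + 71.216 i$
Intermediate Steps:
$a{\left(w,M \right)} = 5 - w$
$Z = 45$ ($Z = 7 - -38 = 7 + \left(-30 + 68\right) = 7 + 38 = 45$)
$k{\left(f,E \right)} = 3 E$
$t{\left(W,Q \right)} = 3 - \frac{-30 + W}{3 \left(-155 + Q\right)}$ ($t{\left(W,Q \right)} = 3 - \frac{\left(W + 3 \left(-10\right)\right) \frac{1}{Q - 155}}{3} = 3 - \frac{\left(W - 30\right) \frac{1}{-155 + Q}}{3} = 3 - \frac{\left(-30 + W\right) \frac{1}{-155 + Q}}{3} = 3 - \frac{\frac{1}{-155 + Q} \left(-30 + W\right)}{3} = 3 - \frac{-30 + W}{3 \left(-155 + Q\right)}$)
$u = -4 + \frac{i \sqrt{20287}}{2}$ ($u = -4 + \frac{\sqrt{-20284 - 3}}{2} = -4 + \frac{\sqrt{-20287}}{2} = -4 + \frac{i \sqrt{20287}}{2} \approx -4.0 + 71.216 i$)
$u + t{\left(a{\left(-1,-2 \right)},Z \right)} = \left(-4 + \frac{i \sqrt{20287}}{2}\right) + \frac{-1365 - \left(5 - -1\right) + 9 \cdot 45}{3 \left(-155 + 45\right)} = \left(-4 + \frac{i \sqrt{20287}}{2}\right) + \frac{-1365 - \left(5 + 1\right) + 405}{3 \left(-110\right)} = \left(-4 + \frac{i \sqrt{20287}}{2}\right) + \frac{1}{3} \left(- \frac{1}{110}\right) \left(-1365 - 6 + 405\right) = \left(-4 + \frac{i \sqrt{20287}}{2}\right) + \frac{1}{3} \left(- \frac{1}{110}\right) \left(-966\right) = \left(-4 + \frac{i \sqrt{20287}}{2}\right) + \frac{161}{55} = - \frac{59}{55} + \frac{i \sqrt{20287}}{2}$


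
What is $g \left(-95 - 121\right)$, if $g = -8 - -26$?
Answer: $-3888$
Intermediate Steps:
$g = 18$ ($g = -8 + 26 = 18$)
$g \left(-95 - 121\right) = 18 \left(-95 - 121\right) = 18 \left(-216\right) = -3888$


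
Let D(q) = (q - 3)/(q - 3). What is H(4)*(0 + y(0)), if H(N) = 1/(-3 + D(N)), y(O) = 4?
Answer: -2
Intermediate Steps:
D(q) = 1 (D(q) = (-3 + q)/(-3 + q) = 1)
H(N) = -½ (H(N) = 1/(-3 + 1) = 1/(-2) = -½)
H(4)*(0 + y(0)) = -(0 + 4)/2 = -½*4 = -2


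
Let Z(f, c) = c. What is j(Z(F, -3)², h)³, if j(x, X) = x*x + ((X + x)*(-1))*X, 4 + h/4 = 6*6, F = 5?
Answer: -5318137471375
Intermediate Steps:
h = 128 (h = -16 + 4*(6*6) = -16 + 4*36 = -16 + 144 = 128)
j(x, X) = x² + X*(-X - x) (j(x, X) = x² + (-X - x)*X = x² + X*(-X - x))
j(Z(F, -3)², h)³ = (((-3)²)² - 1*128² - 1*128*(-3)²)³ = (9² - 1*16384 - 1*128*9)³ = (81 - 16384 - 1152)³ = (-17455)³ = -5318137471375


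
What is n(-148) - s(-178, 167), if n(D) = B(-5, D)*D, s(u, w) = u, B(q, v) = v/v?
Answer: 30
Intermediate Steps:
B(q, v) = 1
n(D) = D (n(D) = 1*D = D)
n(-148) - s(-178, 167) = -148 - 1*(-178) = -148 + 178 = 30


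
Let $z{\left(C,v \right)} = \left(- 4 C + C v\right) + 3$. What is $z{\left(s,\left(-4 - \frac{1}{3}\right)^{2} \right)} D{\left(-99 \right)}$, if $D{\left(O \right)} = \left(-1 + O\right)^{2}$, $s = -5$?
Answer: $- \frac{6380000}{9} \approx -7.0889 \cdot 10^{5}$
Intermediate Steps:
$z{\left(C,v \right)} = 3 - 4 C + C v$
$z{\left(s,\left(-4 - \frac{1}{3}\right)^{2} \right)} D{\left(-99 \right)} = \left(3 - -20 - 5 \left(-4 - \frac{1}{3}\right)^{2}\right) \left(-1 - 99\right)^{2} = \left(3 + 20 - 5 \left(-4 - \frac{1}{3}\right)^{2}\right) \left(-100\right)^{2} = \left(3 + 20 - 5 \left(-4 - \frac{1}{3}\right)^{2}\right) 10000 = \left(3 + 20 - 5 \left(- \frac{13}{3}\right)^{2}\right) 10000 = \left(3 + 20 - \frac{845}{9}\right) 10000 = \left(- \frac{638}{9}\right) 10000 = - \frac{6380000}{9}$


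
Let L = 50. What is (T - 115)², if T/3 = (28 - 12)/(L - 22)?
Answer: 628849/49 ≈ 12834.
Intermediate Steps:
T = 12/7 (T = 3*((28 - 12)/(50 - 22)) = 3*(16/28) = 3*(16*(1/28)) = 3*(4/7) = 12/7 ≈ 1.7143)
(T - 115)² = (12/7 - 115)² = (-793/7)² = 628849/49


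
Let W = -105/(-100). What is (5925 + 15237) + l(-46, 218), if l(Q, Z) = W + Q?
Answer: 422341/20 ≈ 21117.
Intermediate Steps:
W = 21/20 (W = -105*(-1/100) = 21/20 ≈ 1.0500)
l(Q, Z) = 21/20 + Q
(5925 + 15237) + l(-46, 218) = (5925 + 15237) + (21/20 - 46) = 21162 - 899/20 = 422341/20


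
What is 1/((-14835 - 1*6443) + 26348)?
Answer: 1/5070 ≈ 0.00019724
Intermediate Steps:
1/((-14835 - 1*6443) + 26348) = 1/((-14835 - 6443) + 26348) = 1/(-21278 + 26348) = 1/5070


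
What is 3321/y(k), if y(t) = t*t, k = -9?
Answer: 41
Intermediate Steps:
y(t) = t²
3321/y(k) = 3321/((-9)²) = 3321/81 = 3321*(1/81) = 41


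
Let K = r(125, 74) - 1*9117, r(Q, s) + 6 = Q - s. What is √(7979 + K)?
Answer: I*√1093 ≈ 33.061*I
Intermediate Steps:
r(Q, s) = -6 + Q - s (r(Q, s) = -6 + (Q - s) = -6 + Q - s)
K = -9072 (K = (-6 + 125 - 1*74) - 1*9117 = (-6 + 125 - 74) - 9117 = 45 - 9117 = -9072)
√(7979 + K) = √(7979 - 9072) = √(-1093) = I*√1093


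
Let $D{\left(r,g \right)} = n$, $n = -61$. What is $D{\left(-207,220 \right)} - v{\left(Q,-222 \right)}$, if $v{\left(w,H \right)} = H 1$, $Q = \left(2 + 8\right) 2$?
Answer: $161$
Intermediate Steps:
$Q = 20$ ($Q = 10 \cdot 2 = 20$)
$v{\left(w,H \right)} = H$
$D{\left(r,g \right)} = -61$
$D{\left(-207,220 \right)} - v{\left(Q,-222 \right)} = -61 - -222 = -61 + 222 = 161$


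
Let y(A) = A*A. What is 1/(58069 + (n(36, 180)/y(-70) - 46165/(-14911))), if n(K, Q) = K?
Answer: 18265975/1060743588599 ≈ 1.7220e-5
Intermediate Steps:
y(A) = A²
1/(58069 + (n(36, 180)/y(-70) - 46165/(-14911))) = 1/(58069 + (36/((-70)²) - 46165/(-14911))) = 1/(58069 + (36/4900 - 46165*(-1/14911))) = 1/(58069 + (36*(1/4900) + 46165/14911)) = 1/(58069 + (9/1225 + 46165/14911)) = 1/(58069 + 56686324/18265975) = 1/(1060743588599/18265975) = 18265975/1060743588599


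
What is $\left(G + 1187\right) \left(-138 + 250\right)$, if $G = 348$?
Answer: $171920$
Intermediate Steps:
$\left(G + 1187\right) \left(-138 + 250\right) = \left(348 + 1187\right) \left(-138 + 250\right) = 1535 \cdot 112 = 171920$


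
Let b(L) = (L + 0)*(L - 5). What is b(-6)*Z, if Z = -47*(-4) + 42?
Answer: 15180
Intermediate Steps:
b(L) = L*(-5 + L)
Z = 230 (Z = 188 + 42 = 230)
b(-6)*Z = -6*(-5 - 6)*230 = -6*(-11)*230 = 66*230 = 15180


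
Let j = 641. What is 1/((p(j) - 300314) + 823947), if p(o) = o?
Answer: 1/524274 ≈ 1.9074e-6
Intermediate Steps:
1/((p(j) - 300314) + 823947) = 1/((641 - 300314) + 823947) = 1/(-299673 + 823947) = 1/524274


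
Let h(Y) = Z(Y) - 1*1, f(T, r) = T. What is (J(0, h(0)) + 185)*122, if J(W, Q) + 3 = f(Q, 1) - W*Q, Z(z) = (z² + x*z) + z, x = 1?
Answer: 22082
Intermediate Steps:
Z(z) = z² + 2*z (Z(z) = (z² + 1*z) + z = (z² + z) + z = (z + z²) + z = z² + 2*z)
h(Y) = -1 + Y*(2 + Y) (h(Y) = Y*(2 + Y) - 1*1 = Y*(2 + Y) - 1 = -1 + Y*(2 + Y))
J(W, Q) = -3 + Q - Q*W (J(W, Q) = -3 + (Q - W*Q) = -3 + (Q - Q*W) = -3 + Q - Q*W)
(J(0, h(0)) + 185)*122 = ((-3 + (-1 + 0*(2 + 0)) - 1*(-1 + 0*(2 + 0))*0) + 185)*122 = ((-3 + (-1 + 0*2) - 1*(-1 + 0*2)*0) + 185)*122 = ((-3 + (-1 + 0) - 1*(-1 + 0)*0) + 185)*122 = ((-3 - 1 - 1*(-1)*0) + 185)*122 = ((-3 - 1 + 0) + 185)*122 = (-4 + 185)*122 = 181*122 = 22082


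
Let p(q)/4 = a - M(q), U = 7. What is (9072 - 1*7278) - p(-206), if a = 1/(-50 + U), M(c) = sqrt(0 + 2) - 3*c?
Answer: 183442/43 + 4*sqrt(2) ≈ 4271.8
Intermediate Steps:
M(c) = sqrt(2) - 3*c
a = -1/43 (a = 1/(-50 + 7) = 1/(-43) = -1/43 ≈ -0.023256)
p(q) = -4/43 - 4*sqrt(2) + 12*q (p(q) = 4*(-1/43 - (sqrt(2) - 3*q)) = 4*(-1/43 + (-sqrt(2) + 3*q)) = 4*(-1/43 - sqrt(2) + 3*q) = -4/43 - 4*sqrt(2) + 12*q)
(9072 - 1*7278) - p(-206) = (9072 - 1*7278) - (-4/43 - 4*sqrt(2) + 12*(-206)) = (9072 - 7278) - (-4/43 - 4*sqrt(2) - 2472) = 1794 - (-106300/43 - 4*sqrt(2)) = 1794 + (106300/43 + 4*sqrt(2)) = 183442/43 + 4*sqrt(2)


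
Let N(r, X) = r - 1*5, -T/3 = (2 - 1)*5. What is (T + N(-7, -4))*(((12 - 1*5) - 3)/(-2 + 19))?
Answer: -108/17 ≈ -6.3529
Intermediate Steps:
T = -15 (T = -3*(2 - 1)*5 = -3*5 = -15)
N(r, X) = -5 + r (N(r, X) = r - 5 = -5 + r)
(T + N(-7, -4))*(((12 - 1*5) - 3)/(-2 + 19)) = (-15 + (-5 - 7))*(((12 - 1*5) - 3)/(-2 + 19)) = (-15 - 12)*(((12 - 5) - 3)/17) = -27*(7 - 3)/17 = -108/17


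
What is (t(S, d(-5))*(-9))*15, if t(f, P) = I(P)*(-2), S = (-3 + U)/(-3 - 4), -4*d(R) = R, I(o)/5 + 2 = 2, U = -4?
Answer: 0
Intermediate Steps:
I(o) = 0 (I(o) = -10 + 5*2 = -10 + 10 = 0)
d(R) = -R/4
S = 1 (S = (-3 - 4)/(-3 - 4) = -7/(-7) = -7*(-1/7) = 1)
t(f, P) = 0 (t(f, P) = 0*(-2) = 0)
(t(S, d(-5))*(-9))*15 = (0*(-9))*15 = 0*15 = 0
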